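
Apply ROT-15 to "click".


Word: "click"
Shift: 15
Each letter → (letter + shift) mod 26:
  'c' (2) + 15 = 17 → 'r'
  'l' (11) + 15 = 0 → 'a'
  'i' (8) + 15 = 23 → 'x'
  'c' (2) + 15 = 17 → 'r'
  'k' (10) + 15 = 25 → 'z'
Result = "raxrz"


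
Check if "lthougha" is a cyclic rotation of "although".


Word: "although", Candidate: "lthougha"
Method: check if candidate is substring of word+word
"althoughalthough" contains "lthougha"? Yes
Is rotation = Yes


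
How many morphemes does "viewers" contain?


Word: "viewers"
Morphemes: view | -er | -s
Each morpheme carries meaning
= 3 morphemes


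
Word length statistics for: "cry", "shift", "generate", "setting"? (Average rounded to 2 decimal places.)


Lengths: "cry"=3, "shift"=5, "generate"=8, "setting"=7
Sum = 23, Count = 4
Average = 23/4 = 5.75
= avg=5.75, min=3, max=8


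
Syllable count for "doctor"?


Word: "doctor"
Syllable breakdown: doc | tor
Counting: 2 parts
= 2 syllables


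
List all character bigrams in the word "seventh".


Word: "seventh" (length 7)
Number of bigrams = 7 - 2 + 1 = 6
  Position 0: "se"
  Position 1: "ev"
  Position 2: "ve"
  Position 3: "en"
  Position 4: "nt"
  Position 5: "th"
Bigrams = "se", "ev", "ve", "en", "nt", "th"


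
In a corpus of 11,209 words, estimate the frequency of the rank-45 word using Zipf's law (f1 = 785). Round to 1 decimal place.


Zipf's law: f(r) = f(1) / r
f(1) = 785
f(45) = 785 / 45
= 17.4 occurrences


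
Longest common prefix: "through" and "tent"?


Word 1: "through"
Word 2: "tent"
Comparing from start:
  Pos 0: 't' == 't'
  Pos 1: 'h' != 'e' (stop)
LCP = "t" (length 1)


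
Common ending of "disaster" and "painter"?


Word 1: "disaster"
Word 2: "painter"
Comparing from end:
  Pos -1: 'r' == 'r'
  Pos -2: 'e' == 'e'
  Pos -3: 't' == 't'
  Pos -4: 's' != 'n' (stop)
LCS = "ter" (length 3)


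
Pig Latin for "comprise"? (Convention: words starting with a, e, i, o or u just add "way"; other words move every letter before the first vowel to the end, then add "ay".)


Word: "comprise"
Starts with consonant(s) → move to end, add 'ay'
Consonant cluster: "c"
Pig Latin = "omprisecay"


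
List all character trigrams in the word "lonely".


Word: "lonely" (length 6)
Number of trigrams = 6 - 3 + 1 = 4
  Position 0: "lon"
  Position 1: "one"
  Position 2: "nel"
  Position 3: "ely"
Trigrams = "lon", "one", "nel", "ely"


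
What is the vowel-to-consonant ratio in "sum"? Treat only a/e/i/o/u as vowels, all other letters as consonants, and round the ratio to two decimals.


Word: "sum"
Vowels (a,e,i,o,u): 1
Consonants: 2
Ratio = 1/2
= 0.50


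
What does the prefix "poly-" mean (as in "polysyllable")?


Prefix: poly-
As in: polysyllable -> poly- + syllable
Meaning = many


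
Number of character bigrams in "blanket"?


Word: "blanket" (length 7)
Number of 2-grams = length - 2 + 1 = 7 - 2 + 1
= 6


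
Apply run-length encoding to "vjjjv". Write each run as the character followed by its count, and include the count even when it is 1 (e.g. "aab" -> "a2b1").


String: "vjjjv"
Scanning for consecutive runs:
  'v' x 1
  'j' x 3
  'v' x 1
RLE = "v1j3v1"


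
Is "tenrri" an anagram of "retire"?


Word 1: "retire" → sorted: eeirrt
Word 2: "tenrri" → sorted: einrrt
Same letters? eeirrt != einrrt
Anagram = No


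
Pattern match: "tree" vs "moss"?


Pattern of "tree": [0, 1, 2, 2]
Pattern of "moss": [0, 1, 2, 2]
Patterns match
Same pattern = Yes


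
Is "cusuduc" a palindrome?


Word: "cusuduc"
Reversed: "cudusuc"
Forward == Backward? cusuduc != cudusuc
Palindrome = No


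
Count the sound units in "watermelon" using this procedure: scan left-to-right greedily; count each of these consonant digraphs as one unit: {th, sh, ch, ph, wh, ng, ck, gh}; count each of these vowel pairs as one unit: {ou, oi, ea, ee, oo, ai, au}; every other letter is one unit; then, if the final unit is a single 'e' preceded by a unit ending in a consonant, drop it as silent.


Word: "watermelon" (10 letters)
Left-to-right scan:
  1. 'w' (letter)
  2. 'a' (letter)
  3. 't' (letter)
  4. 'e' (letter)
  5. 'r' (letter)
  6. 'm' (letter)
  7. 'e' (letter)
  8. 'l' (letter)
  9. 'o' (letter)
  10. 'n' (letter)
Units from scan: 10
Sound units = 10 units


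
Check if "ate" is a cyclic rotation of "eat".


Word: "eat", Candidate: "ate"
Method: check if candidate is substring of word+word
"eateat" contains "ate"? Yes
Is rotation = Yes


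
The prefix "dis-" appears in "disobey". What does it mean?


Prefix: dis-
As in: disobey -> dis- + obey
Meaning = not / opposite


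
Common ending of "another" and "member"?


Word 1: "another"
Word 2: "member"
Comparing from end:
  Pos -1: 'r' == 'r'
  Pos -2: 'e' == 'e'
  Pos -3: 'h' != 'b' (stop)
LCS = "er" (length 2)


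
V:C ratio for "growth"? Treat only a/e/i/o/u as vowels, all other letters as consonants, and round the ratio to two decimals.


Word: "growth"
Vowels (a,e,i,o,u): 1
Consonants: 5
Ratio = 1/5
= 0.20


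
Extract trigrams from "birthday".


Word: "birthday" (length 8)
Number of trigrams = 8 - 3 + 1 = 6
  Position 0: "bir"
  Position 1: "irt"
  Position 2: "rth"
  Position 3: "thd"
  Position 4: "hda"
  Position 5: "day"
Trigrams = "bir", "irt", "rth", "thd", "hda", "day"


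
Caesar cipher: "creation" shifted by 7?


Word: "creation"
Shift: 7
Each letter → (letter + shift) mod 26:
  'c' (2) + 7 = 9 → 'j'
  'r' (17) + 7 = 24 → 'y'
  'e' (4) + 7 = 11 → 'l'
  'a' (0) + 7 = 7 → 'h'
  't' (19) + 7 = 0 → 'a'
  'i' (8) + 7 = 15 → 'p'
  'o' (14) + 7 = 21 → 'v'
  'n' (13) + 7 = 20 → 'u'
Result = "jylhapvu"


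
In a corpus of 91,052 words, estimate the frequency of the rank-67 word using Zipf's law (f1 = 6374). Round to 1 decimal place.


Zipf's law: f(r) = f(1) / r
f(1) = 6374
f(67) = 6374 / 67
= 95.1 occurrences


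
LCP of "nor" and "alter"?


Word 1: "nor"
Word 2: "alter"
Comparing from start:
  Pos 0: 'n' != 'a' (stop)
LCP = "" (length 0)


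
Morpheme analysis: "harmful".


Word: "harmful"
Morphemes: harm / -ful
Each morpheme carries meaning
= 2 morphemes


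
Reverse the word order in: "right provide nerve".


Original: "right provide nerve"
Words (1..n): right | provide | nerve
Reversed (n..1): nerve | provide | right
Result = "nerve provide right"


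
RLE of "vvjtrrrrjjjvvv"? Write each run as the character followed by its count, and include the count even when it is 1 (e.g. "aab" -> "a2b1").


String: "vvjtrrrrjjjvvv"
Scanning for consecutive runs:
  'v' x 2
  'j' x 1
  't' x 1
  'r' x 4
  'j' x 3
  'v' x 3
RLE = "v2j1t1r4j3v3"


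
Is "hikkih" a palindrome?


Word: "hikkih"
Reversed: "hikkih"
Forward == Backward? hikkih == hikkih
Palindrome = Yes


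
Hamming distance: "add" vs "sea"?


Comparing character by character (same length = 3):
  Pos 0: 'a' vs 's' !=
  Pos 1: 'd' vs 'e' !=
  Pos 2: 'd' vs 'a' !=
Hamming distance = 3


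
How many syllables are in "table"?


Word: "table"
Syllable breakdown: ta / ble
Counting: 2 parts
= 2 syllables


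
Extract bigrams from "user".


Word: "user" (length 4)
Number of bigrams = 4 - 2 + 1 = 3
  Position 0: "us"
  Position 1: "se"
  Position 2: "er"
Bigrams = "us", "se", "er"


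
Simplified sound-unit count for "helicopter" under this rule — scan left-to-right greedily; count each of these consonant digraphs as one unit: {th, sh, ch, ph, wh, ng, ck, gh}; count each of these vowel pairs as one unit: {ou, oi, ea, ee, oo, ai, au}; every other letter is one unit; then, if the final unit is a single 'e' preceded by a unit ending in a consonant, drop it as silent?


Word: "helicopter" (10 letters)
Left-to-right scan:
  1. 'h' (letter)
  2. 'e' (letter)
  3. 'l' (letter)
  4. 'i' (letter)
  5. 'c' (letter)
  6. 'o' (letter)
  7. 'p' (letter)
  8. 't' (letter)
  9. 'e' (letter)
  10. 'r' (letter)
Units from scan: 10
Sound units = 10 units


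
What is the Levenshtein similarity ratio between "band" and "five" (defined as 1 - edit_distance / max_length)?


Word 1: "band" (length 4)
Word 2: "five" (length 4)
One optimal edit sequence:
  1. substitute 'b' -> 'f'  (+1)
  2. substitute 'a' -> 'i'  (+1)
  3. substitute 'n' -> 'v'  (+1)
  4. substitute 'd' -> 'e'  (+1)
Edit distance = 4
Max length = max(4, 4) = 4
Similarity = 1 - 4/4
= 0.0000


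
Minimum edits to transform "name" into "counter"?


Word 1: "name" (length 4)
Word 2: "counter" (length 7)
One optimal edit sequence (insert/delete/substitute each cost 1):
  1. insert 'c'  (+1)
  2. insert 'o'  (+1)
  3. insert 'u'  (+1)
  4. keep 'n'
  5. substitute 'a' -> 't'  (+1)
  6. substitute 'm' -> 'e'  (+1)
  7. substitute 'e' -> 'r'  (+1)
Total edit operations: 6
Edit distance = 6


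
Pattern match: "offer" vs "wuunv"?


Pattern of "offer": [0, 1, 1, 2, 3]
Pattern of "wuunv": [0, 1, 1, 2, 3]
Patterns match
Same pattern = Yes


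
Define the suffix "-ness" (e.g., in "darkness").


Suffix: -ness
Example: darkness (dark + -ness)
Meaning = state of being


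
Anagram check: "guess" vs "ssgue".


Word 1: "guess" → sorted: egssu
Word 2: "ssgue" → sorted: egssu
Same letters? egssu == egssu
Anagram = Yes


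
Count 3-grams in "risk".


Word: "risk" (length 4)
Number of 3-grams = length - 3 + 1 = 4 - 3 + 1
= 2


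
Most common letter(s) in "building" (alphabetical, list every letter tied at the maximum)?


Word: "building"
Letter counts:
  'b': 1
  'd': 1
  'g': 1
  'i': 2
  'l': 1
  'n': 1
  'u': 1
Maximum count = 2
Most frequent = 'i' (2 times each)


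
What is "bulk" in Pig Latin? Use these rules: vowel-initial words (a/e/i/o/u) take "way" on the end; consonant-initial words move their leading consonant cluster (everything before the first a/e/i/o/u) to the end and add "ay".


Word: "bulk"
Starts with consonant(s) → move to end, add 'ay'
Consonant cluster: "b"
Pig Latin = "ulkbay"


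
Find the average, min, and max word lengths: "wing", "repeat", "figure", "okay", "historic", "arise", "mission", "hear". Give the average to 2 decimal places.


Lengths: "wing"=4, "repeat"=6, "figure"=6, "okay"=4, "historic"=8, "arise"=5, "mission"=7, "hear"=4
Sum = 44, Count = 8
Average = 44/8 = 5.50
= avg=5.50, min=4, max=8


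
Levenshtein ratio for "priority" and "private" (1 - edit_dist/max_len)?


Word 1: "priority" (length 8)
Word 2: "private" (length 7)
One optimal edit sequence:
  1. keep 'p'
  2. keep 'r'
  3. keep 'i'
  4. delete 'o'  (+1)
  5. substitute 'r' -> 'v'  (+1)
  6. substitute 'i' -> 'a'  (+1)
  7. keep 't'
  8. substitute 'y' -> 'e'  (+1)
Edit distance = 4
Max length = max(8, 7) = 8
Similarity = 1 - 4/8
= 0.5000


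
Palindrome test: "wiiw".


Word: "wiiw"
Reversed: "wiiw"
Forward == Backward? wiiw == wiiw
Palindrome = Yes


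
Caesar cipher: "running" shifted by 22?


Word: "running"
Shift: 22
Each letter → (letter + shift) mod 26:
  'r' (17) + 22 = 13 → 'n'
  'u' (20) + 22 = 16 → 'q'
  'n' (13) + 22 = 9 → 'j'
  'n' (13) + 22 = 9 → 'j'
  'i' (8) + 22 = 4 → 'e'
  'n' (13) + 22 = 9 → 'j'
  'g' (6) + 22 = 2 → 'c'
Result = "nqjjejc"


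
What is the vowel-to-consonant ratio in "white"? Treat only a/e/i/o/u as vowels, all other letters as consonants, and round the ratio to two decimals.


Word: "white"
Vowels (a,e,i,o,u): 2
Consonants: 3
Ratio = 2/3
= 0.67


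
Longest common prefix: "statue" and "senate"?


Word 1: "statue"
Word 2: "senate"
Comparing from start:
  Pos 0: 's' == 's'
  Pos 1: 't' != 'e' (stop)
LCP = "s" (length 1)


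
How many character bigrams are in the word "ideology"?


Word: "ideology" (length 8)
Number of 2-grams = length - 2 + 1 = 8 - 2 + 1
= 7


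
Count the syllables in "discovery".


Word: "discovery"
Syllable breakdown: dis-cov-er-y
Counting: 4 parts
= 4 syllables


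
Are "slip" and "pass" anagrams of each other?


Word 1: "slip" → sorted: ilps
Word 2: "pass" → sorted: apss
Same letters? ilps != apss
Anagram = No


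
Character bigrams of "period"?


Word: "period" (length 6)
Number of bigrams = 6 - 2 + 1 = 5
  Position 0: "pe"
  Position 1: "er"
  Position 2: "ri"
  Position 3: "io"
  Position 4: "od"
Bigrams = "pe", "er", "ri", "io", "od"


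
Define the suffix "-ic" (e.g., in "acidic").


Suffix: -ic
Example: acidic = acid + -ic
Meaning = relating to


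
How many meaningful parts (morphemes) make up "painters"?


Word: "painters"
Morphemes: paint + -er + -s
Each morpheme carries meaning
= 3 morphemes


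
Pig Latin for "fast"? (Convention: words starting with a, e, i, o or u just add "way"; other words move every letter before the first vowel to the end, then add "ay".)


Word: "fast"
Starts with consonant(s) → move to end, add 'ay'
Consonant cluster: "f"
Pig Latin = "astfay"


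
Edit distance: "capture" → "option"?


Word 1: "capture" (length 7)
Word 2: "option" (length 6)
One optimal edit sequence (insert/delete/substitute each cost 1):
  1. delete 'c'  (+1)
  2. substitute 'a' -> 'o'  (+1)
  3. keep 'p'
  4. keep 't'
  5. substitute 'u' -> 'i'  (+1)
  6. substitute 'r' -> 'o'  (+1)
  7. substitute 'e' -> 'n'  (+1)
Total edit operations: 5
Edit distance = 5


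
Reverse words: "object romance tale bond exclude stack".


Original: "object romance tale bond exclude stack"
Words (1..n): object | romance | tale | bond | exclude | stack
Reversed (n..1): stack | exclude | bond | tale | romance | object
Result = "stack exclude bond tale romance object"


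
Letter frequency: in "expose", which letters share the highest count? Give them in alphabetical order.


Word: "expose"
Letter counts:
  'e': 2
  'o': 1
  'p': 1
  's': 1
  'x': 1
Maximum count = 2
Most frequent = 'e' (2 times each)


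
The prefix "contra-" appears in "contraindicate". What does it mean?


Prefix: contra-
As in: contraindicate -> contra- + indicate
Meaning = against


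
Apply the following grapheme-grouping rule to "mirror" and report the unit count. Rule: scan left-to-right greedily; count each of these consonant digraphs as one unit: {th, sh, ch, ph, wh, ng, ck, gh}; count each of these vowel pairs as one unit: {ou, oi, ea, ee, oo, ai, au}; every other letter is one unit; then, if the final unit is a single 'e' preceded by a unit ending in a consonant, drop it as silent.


Word: "mirror" (6 letters)
Left-to-right scan:
  (1) 'm' (letter)
  (2) 'i' (letter)
  (3) 'r' (letter)
  (4) 'r' (letter)
  (5) 'o' (letter)
  (6) 'r' (letter)
Units from scan: 6
Sound units = 6 units


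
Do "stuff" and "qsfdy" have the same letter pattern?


Pattern of "stuff": [0, 1, 2, 3, 3]
Pattern of "qsfdy": [0, 1, 2, 3, 4]
Patterns do not match
Same pattern = No


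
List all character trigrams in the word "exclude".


Word: "exclude" (length 7)
Number of trigrams = 7 - 3 + 1 = 5
  Position 0: "exc"
  Position 1: "xcl"
  Position 2: "clu"
  Position 3: "lud"
  Position 4: "ude"
Trigrams = "exc", "xcl", "clu", "lud", "ude"


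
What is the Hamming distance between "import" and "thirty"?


Comparing character by character (same length = 6):
  Pos 0: 'i' vs 't' !=
  Pos 1: 'm' vs 'h' !=
  Pos 2: 'p' vs 'i' !=
  Pos 3: 'o' vs 'r' !=
  Pos 4: 'r' vs 't' !=
  Pos 5: 't' vs 'y' !=
Hamming distance = 6


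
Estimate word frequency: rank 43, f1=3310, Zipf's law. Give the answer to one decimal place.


Zipf's law: f(r) = f(1) / r
f(1) = 3310
f(43) = 3310 / 43
= 77.0 occurrences


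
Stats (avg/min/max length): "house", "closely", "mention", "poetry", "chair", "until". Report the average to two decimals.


Lengths: "house"=5, "closely"=7, "mention"=7, "poetry"=6, "chair"=5, "until"=5
Sum = 35, Count = 6
Average = 35/6 = 5.83
= avg=5.83, min=5, max=7


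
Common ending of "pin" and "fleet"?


Word 1: "pin"
Word 2: "fleet"
Comparing from end:
  Pos -1: 'n' != 't' (stop)
LCS = "" (length 0)


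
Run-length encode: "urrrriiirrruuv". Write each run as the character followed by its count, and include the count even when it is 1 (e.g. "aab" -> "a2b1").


String: "urrrriiirrruuv"
Scanning for consecutive runs:
  'u' x 1
  'r' x 4
  'i' x 3
  'r' x 3
  'u' x 2
  'v' x 1
RLE = "u1r4i3r3u2v1"


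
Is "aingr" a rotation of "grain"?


Word: "grain", Candidate: "aingr"
Method: check if candidate is substring of word+word
"graingrain" contains "aingr"? Yes
Is rotation = Yes


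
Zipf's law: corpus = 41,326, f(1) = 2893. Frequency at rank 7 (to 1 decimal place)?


Zipf's law: f(r) = f(1) / r
f(1) = 2893
f(7) = 2893 / 7
= 413.3 occurrences


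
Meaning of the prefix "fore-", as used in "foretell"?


Prefix: fore-
Example: foretell (fore- + tell)
Meaning = before


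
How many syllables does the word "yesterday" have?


Word: "yesterday"
Syllable breakdown: yes / ter / day
Counting: 3 parts
= 3 syllables


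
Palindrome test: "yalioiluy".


Word: "yalioiluy"
Reversed: "yulioilay"
Forward == Backward? yalioiluy != yulioilay
Palindrome = No


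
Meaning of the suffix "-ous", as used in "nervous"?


Suffix: -ous
Example: nervous (nerve + -ous, with a spelling change)
Meaning = having quality of


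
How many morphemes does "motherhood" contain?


Word: "motherhood"
Morphemes: mother / -hood
Each morpheme carries meaning
= 2 morphemes


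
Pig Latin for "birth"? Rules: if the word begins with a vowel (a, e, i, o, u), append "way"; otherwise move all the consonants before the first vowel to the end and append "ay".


Word: "birth"
Starts with consonant(s) → move to end, add 'ay'
Consonant cluster: "b"
Pig Latin = "irthbay"


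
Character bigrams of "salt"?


Word: "salt" (length 4)
Number of bigrams = 4 - 2 + 1 = 3
  Position 0: "sa"
  Position 1: "al"
  Position 2: "lt"
Bigrams = "sa", "al", "lt"


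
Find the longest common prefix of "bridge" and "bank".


Word 1: "bridge"
Word 2: "bank"
Comparing from start:
  Pos 0: 'b' == 'b'
  Pos 1: 'r' != 'a' (stop)
LCP = "b" (length 1)


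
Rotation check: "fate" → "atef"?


Word: "fate", Candidate: "atef"
Method: check if candidate is substring of word+word
"fatefate" contains "atef"? Yes
Is rotation = Yes


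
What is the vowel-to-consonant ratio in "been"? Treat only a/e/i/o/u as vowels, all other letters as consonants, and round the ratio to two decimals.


Word: "been"
Vowels (a,e,i,o,u): 2
Consonants: 2
Ratio = 2/2
= 1.00


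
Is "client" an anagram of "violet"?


Word 1: "violet" → sorted: eilotv
Word 2: "client" → sorted: ceilnt
Same letters? eilotv != ceilnt
Anagram = No


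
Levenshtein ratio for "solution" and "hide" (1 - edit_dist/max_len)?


Word 1: "solution" (length 8)
Word 2: "hide" (length 4)
One optimal edit sequence:
  1. delete 's'  (+1)
  2. delete 'o'  (+1)
  3. delete 'l'  (+1)
  4. delete 'u'  (+1)
  5. substitute 't' -> 'h'  (+1)
  6. keep 'i'
  7. substitute 'o' -> 'd'  (+1)
  8. substitute 'n' -> 'e'  (+1)
Edit distance = 7
Max length = max(8, 4) = 8
Similarity = 1 - 7/8
= 0.1250


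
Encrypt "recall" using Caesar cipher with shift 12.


Word: "recall"
Shift: 12
Each letter → (letter + shift) mod 26:
  'r' (17) + 12 = 3 → 'd'
  'e' (4) + 12 = 16 → 'q'
  'c' (2) + 12 = 14 → 'o'
  'a' (0) + 12 = 12 → 'm'
  'l' (11) + 12 = 23 → 'x'
  'l' (11) + 12 = 23 → 'x'
Result = "dqomxx"


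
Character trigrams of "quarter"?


Word: "quarter" (length 7)
Number of trigrams = 7 - 3 + 1 = 5
  Position 0: "qua"
  Position 1: "uar"
  Position 2: "art"
  Position 3: "rte"
  Position 4: "ter"
Trigrams = "qua", "uar", "art", "rte", "ter"


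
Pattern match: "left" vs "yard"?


Pattern of "left": [0, 1, 2, 3]
Pattern of "yard": [0, 1, 2, 3]
Patterns match
Same pattern = Yes


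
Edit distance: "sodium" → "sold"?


Word 1: "sodium" (length 6)
Word 2: "sold" (length 4)
One optimal edit sequence (insert/delete/substitute each cost 1):
  1. keep 's'
  2. keep 'o'
  3. delete 'd'  (+1)
  4. delete 'i'  (+1)
  5. substitute 'u' -> 'l'  (+1)
  6. substitute 'm' -> 'd'  (+1)
Total edit operations: 4
Edit distance = 4


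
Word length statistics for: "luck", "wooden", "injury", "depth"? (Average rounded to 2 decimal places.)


Lengths: "luck"=4, "wooden"=6, "injury"=6, "depth"=5
Sum = 21, Count = 4
Average = 21/4 = 5.25
= avg=5.25, min=4, max=6


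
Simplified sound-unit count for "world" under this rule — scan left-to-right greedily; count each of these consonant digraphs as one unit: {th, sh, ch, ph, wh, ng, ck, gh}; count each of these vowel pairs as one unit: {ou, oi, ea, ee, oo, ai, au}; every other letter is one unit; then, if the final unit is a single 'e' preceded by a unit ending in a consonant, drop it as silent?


Word: "world" (5 letters)
Left-to-right scan:
  1. 'w' (letter)
  2. 'o' (letter)
  3. 'r' (letter)
  4. 'l' (letter)
  5. 'd' (letter)
Units from scan: 5
Sound units = 5 units


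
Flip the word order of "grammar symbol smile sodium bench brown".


Original: "grammar symbol smile sodium bench brown"
Words (1..n): grammar | symbol | smile | sodium | bench | brown
Reversed (n..1): brown | bench | sodium | smile | symbol | grammar
Result = "brown bench sodium smile symbol grammar"


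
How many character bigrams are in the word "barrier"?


Word: "barrier" (length 7)
Number of 2-grams = length - 2 + 1 = 7 - 2 + 1
= 6


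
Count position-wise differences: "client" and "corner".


Comparing character by character (same length = 6):
  Pos 0: 'c' vs 'c' =
  Pos 1: 'l' vs 'o' !=
  Pos 2: 'i' vs 'r' !=
  Pos 3: 'e' vs 'n' !=
  Pos 4: 'n' vs 'e' !=
  Pos 5: 't' vs 'r' !=
Hamming distance = 5


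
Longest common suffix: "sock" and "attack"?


Word 1: "sock"
Word 2: "attack"
Comparing from end:
  Pos -1: 'k' == 'k'
  Pos -2: 'c' == 'c'
  Pos -3: 'o' != 'a' (stop)
LCS = "ck" (length 2)


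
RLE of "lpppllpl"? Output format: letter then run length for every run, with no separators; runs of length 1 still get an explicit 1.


String: "lpppllpl"
Scanning for consecutive runs:
  'l' x 1
  'p' x 3
  'l' x 2
  'p' x 1
  'l' x 1
RLE = "l1p3l2p1l1"


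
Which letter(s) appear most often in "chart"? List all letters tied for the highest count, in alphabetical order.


Word: "chart"
Letter counts:
  'a': 1
  'c': 1
  'h': 1
  'r': 1
  't': 1
Maximum count = 1
Most frequent = 'a', 'c', 'h', 'r', 't' (1 time each)


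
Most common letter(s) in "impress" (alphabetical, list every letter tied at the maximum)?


Word: "impress"
Letter counts:
  'e': 1
  'i': 1
  'm': 1
  'p': 1
  'r': 1
  's': 2
Maximum count = 2
Most frequent = 's' (2 times each)


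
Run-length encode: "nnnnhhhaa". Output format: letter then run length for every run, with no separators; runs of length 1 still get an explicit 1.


String: "nnnnhhhaa"
Scanning for consecutive runs:
  'n' x 4
  'h' x 3
  'a' x 2
RLE = "n4h3a2"


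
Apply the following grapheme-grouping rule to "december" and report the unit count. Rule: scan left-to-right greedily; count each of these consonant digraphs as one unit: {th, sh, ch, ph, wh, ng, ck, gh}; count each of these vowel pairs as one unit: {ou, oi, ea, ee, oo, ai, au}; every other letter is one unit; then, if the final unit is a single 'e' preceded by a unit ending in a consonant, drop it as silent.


Word: "december" (8 letters)
Left-to-right scan:
  (1) 'd' (letter)
  (2) 'e' (letter)
  (3) 'c' (letter)
  (4) 'e' (letter)
  (5) 'm' (letter)
  (6) 'b' (letter)
  (7) 'e' (letter)
  (8) 'r' (letter)
Units from scan: 8
Sound units = 8 units


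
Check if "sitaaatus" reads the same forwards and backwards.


Word: "sitaaatus"
Reversed: "sutaaatis"
Forward == Backward? sitaaatus != sutaaatis
Palindrome = No


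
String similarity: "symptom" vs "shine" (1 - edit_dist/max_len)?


Word 1: "symptom" (length 7)
Word 2: "shine" (length 5)
One optimal edit sequence:
  1. keep 's'
  2. delete 'y'  (+1)
  3. delete 'm'  (+1)
  4. substitute 'p' -> 'h'  (+1)
  5. substitute 't' -> 'i'  (+1)
  6. substitute 'o' -> 'n'  (+1)
  7. substitute 'm' -> 'e'  (+1)
Edit distance = 6
Max length = max(7, 5) = 7
Similarity = 1 - 6/7
= 0.1429


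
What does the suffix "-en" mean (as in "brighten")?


Suffix: -en
As in: brighten -> bright + -en
Meaning = to make / become


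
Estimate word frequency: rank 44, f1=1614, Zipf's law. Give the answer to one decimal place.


Zipf's law: f(r) = f(1) / r
f(1) = 1614
f(44) = 1614 / 44
= 36.7 occurrences


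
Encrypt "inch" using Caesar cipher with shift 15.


Word: "inch"
Shift: 15
Each letter → (letter + shift) mod 26:
  'i' (8) + 15 = 23 → 'x'
  'n' (13) + 15 = 2 → 'c'
  'c' (2) + 15 = 17 → 'r'
  'h' (7) + 15 = 22 → 'w'
Result = "xcrw"


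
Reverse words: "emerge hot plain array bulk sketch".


Original: "emerge hot plain array bulk sketch"
Words (1..n): emerge | hot | plain | array | bulk | sketch
Reversed (n..1): sketch | bulk | array | plain | hot | emerge
Result = "sketch bulk array plain hot emerge"


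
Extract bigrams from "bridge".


Word: "bridge" (length 6)
Number of bigrams = 6 - 2 + 1 = 5
  Position 0: "br"
  Position 1: "ri"
  Position 2: "id"
  Position 3: "dg"
  Position 4: "ge"
Bigrams = "br", "ri", "id", "dg", "ge"


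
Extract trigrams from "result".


Word: "result" (length 6)
Number of trigrams = 6 - 3 + 1 = 4
  Position 0: "res"
  Position 1: "esu"
  Position 2: "sul"
  Position 3: "ult"
Trigrams = "res", "esu", "sul", "ult"


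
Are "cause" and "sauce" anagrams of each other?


Word 1: "cause" → sorted: acesu
Word 2: "sauce" → sorted: acesu
Same letters? acesu == acesu
Anagram = Yes


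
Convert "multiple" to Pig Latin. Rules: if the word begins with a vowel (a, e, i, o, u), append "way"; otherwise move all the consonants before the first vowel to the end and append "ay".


Word: "multiple"
Starts with consonant(s) → move to end, add 'ay'
Consonant cluster: "m"
Pig Latin = "ultiplemay"


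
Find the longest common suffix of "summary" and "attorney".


Word 1: "summary"
Word 2: "attorney"
Comparing from end:
  Pos -1: 'y' == 'y'
  Pos -2: 'r' != 'e' (stop)
LCS = "y" (length 1)


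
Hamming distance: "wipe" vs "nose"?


Comparing character by character (same length = 4):
  Pos 0: 'w' vs 'n' !=
  Pos 1: 'i' vs 'o' !=
  Pos 2: 'p' vs 's' !=
  Pos 3: 'e' vs 'e' =
Hamming distance = 3


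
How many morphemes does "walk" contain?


Word: "walk"
Morphemes: walk
Each morpheme carries meaning
= 1 morpheme


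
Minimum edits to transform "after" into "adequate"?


Word 1: "after" (length 5)
Word 2: "adequate" (length 8)
One optimal edit sequence (insert/delete/substitute each cost 1):
  1. keep 'a'
  2. insert 'd'  (+1)
  3. insert 'e'  (+1)
  4. insert 'q'  (+1)
  5. insert 'u'  (+1)
  6. substitute 'f' -> 'a'  (+1)
  7. keep 't'
  8. keep 'e'
  9. delete 'r'  (+1)
Total edit operations: 6
Edit distance = 6


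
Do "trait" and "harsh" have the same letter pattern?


Pattern of "trait": [0, 1, 2, 3, 0]
Pattern of "harsh": [0, 1, 2, 3, 0]
Patterns match
Same pattern = Yes


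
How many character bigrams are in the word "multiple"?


Word: "multiple" (length 8)
Number of 2-grams = length - 2 + 1 = 8 - 2 + 1
= 7


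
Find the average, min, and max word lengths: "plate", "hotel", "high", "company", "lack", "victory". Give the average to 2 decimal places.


Lengths: "plate"=5, "hotel"=5, "high"=4, "company"=7, "lack"=4, "victory"=7
Sum = 32, Count = 6
Average = 32/6 = 5.33
= avg=5.33, min=4, max=7


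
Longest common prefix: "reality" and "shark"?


Word 1: "reality"
Word 2: "shark"
Comparing from start:
  Pos 0: 'r' != 's' (stop)
LCP = "" (length 0)


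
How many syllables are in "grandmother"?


Word: "grandmother"
Syllable breakdown: grand / moth / er
Counting: 3 parts
= 3 syllables


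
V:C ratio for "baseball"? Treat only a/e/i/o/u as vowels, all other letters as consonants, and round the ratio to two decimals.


Word: "baseball"
Vowels (a,e,i,o,u): 3
Consonants: 5
Ratio = 3/5
= 0.60


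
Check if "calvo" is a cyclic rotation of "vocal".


Word: "vocal", Candidate: "calvo"
Method: check if candidate is substring of word+word
"vocalvocal" contains "calvo"? Yes
Is rotation = Yes


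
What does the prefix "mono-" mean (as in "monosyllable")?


Prefix: mono-
Example: monosyllable = mono- + syllable
Meaning = one


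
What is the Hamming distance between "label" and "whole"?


Comparing character by character (same length = 5):
  Pos 0: 'l' vs 'w' !=
  Pos 1: 'a' vs 'h' !=
  Pos 2: 'b' vs 'o' !=
  Pos 3: 'e' vs 'l' !=
  Pos 4: 'l' vs 'e' !=
Hamming distance = 5


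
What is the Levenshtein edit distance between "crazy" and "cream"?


Word 1: "crazy" (length 5)
Word 2: "cream" (length 5)
One optimal edit sequence (insert/delete/substitute each cost 1):
  1. keep 'c'
  2. keep 'r'
  3. substitute 'a' -> 'e'  (+1)
  4. substitute 'z' -> 'a'  (+1)
  5. substitute 'y' -> 'm'  (+1)
Total edit operations: 3
Edit distance = 3


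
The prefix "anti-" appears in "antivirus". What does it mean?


Prefix: anti-
Example: antivirus = anti- + virus
Meaning = against


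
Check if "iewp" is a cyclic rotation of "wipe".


Word: "wipe", Candidate: "iewp"
Method: check if candidate is substring of word+word
"wipewipe" contains "iewp"? No
Is rotation = No


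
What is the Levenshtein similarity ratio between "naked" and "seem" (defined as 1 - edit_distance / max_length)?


Word 1: "naked" (length 5)
Word 2: "seem" (length 4)
One optimal edit sequence:
  1. delete 'n'  (+1)
  2. substitute 'a' -> 's'  (+1)
  3. substitute 'k' -> 'e'  (+1)
  4. keep 'e'
  5. substitute 'd' -> 'm'  (+1)
Edit distance = 4
Max length = max(5, 4) = 5
Similarity = 1 - 4/5
= 0.2000


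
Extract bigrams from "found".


Word: "found" (length 5)
Number of bigrams = 5 - 2 + 1 = 4
  Position 0: "fo"
  Position 1: "ou"
  Position 2: "un"
  Position 3: "nd"
Bigrams = "fo", "ou", "un", "nd"


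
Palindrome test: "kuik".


Word: "kuik"
Reversed: "kiuk"
Forward == Backward? kuik != kiuk
Palindrome = No


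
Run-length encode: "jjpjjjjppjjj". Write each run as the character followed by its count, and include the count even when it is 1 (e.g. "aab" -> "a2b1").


String: "jjpjjjjppjjj"
Scanning for consecutive runs:
  'j' x 2
  'p' x 1
  'j' x 4
  'p' x 2
  'j' x 3
RLE = "j2p1j4p2j3"


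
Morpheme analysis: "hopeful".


Word: "hopeful"
Morphemes: hope + -ful
Each morpheme carries meaning
= 2 morphemes


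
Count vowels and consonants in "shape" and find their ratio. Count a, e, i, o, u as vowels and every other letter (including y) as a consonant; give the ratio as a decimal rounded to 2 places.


Word: "shape"
Vowels (a,e,i,o,u): 2
Consonants: 3
Ratio = 2/3
= 0.67


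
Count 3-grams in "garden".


Word: "garden" (length 6)
Number of 3-grams = length - 3 + 1 = 6 - 3 + 1
= 4


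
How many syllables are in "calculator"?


Word: "calculator"
Syllable breakdown: cal-cu-la-tor
Counting: 4 parts
= 4 syllables


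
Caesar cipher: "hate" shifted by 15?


Word: "hate"
Shift: 15
Each letter → (letter + shift) mod 26:
  'h' (7) + 15 = 22 → 'w'
  'a' (0) + 15 = 15 → 'p'
  't' (19) + 15 = 8 → 'i'
  'e' (4) + 15 = 19 → 't'
Result = "wpit"


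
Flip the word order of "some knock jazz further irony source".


Original: "some knock jazz further irony source"
Words (1..n): some | knock | jazz | further | irony | source
Reversed (n..1): source | irony | further | jazz | knock | some
Result = "source irony further jazz knock some"


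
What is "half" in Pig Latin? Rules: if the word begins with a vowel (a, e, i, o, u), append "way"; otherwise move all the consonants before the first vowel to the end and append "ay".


Word: "half"
Starts with consonant(s) → move to end, add 'ay'
Consonant cluster: "h"
Pig Latin = "alfhay"


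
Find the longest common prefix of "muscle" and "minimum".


Word 1: "muscle"
Word 2: "minimum"
Comparing from start:
  Pos 0: 'm' == 'm'
  Pos 1: 'u' != 'i' (stop)
LCP = "m" (length 1)


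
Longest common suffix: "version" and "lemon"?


Word 1: "version"
Word 2: "lemon"
Comparing from end:
  Pos -1: 'n' == 'n'
  Pos -2: 'o' == 'o'
  Pos -3: 'i' != 'm' (stop)
LCS = "on" (length 2)


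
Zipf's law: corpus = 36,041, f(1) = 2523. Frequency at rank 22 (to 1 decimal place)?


Zipf's law: f(r) = f(1) / r
f(1) = 2523
f(22) = 2523 / 22
= 114.7 occurrences


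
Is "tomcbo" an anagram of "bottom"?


Word 1: "bottom" → sorted: bmoott
Word 2: "tomcbo" → sorted: bcmoot
Same letters? bmoott != bcmoot
Anagram = No


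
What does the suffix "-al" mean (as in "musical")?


Suffix: -al
Example: musical (music + -al)
Meaning = relating to


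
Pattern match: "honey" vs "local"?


Pattern of "honey": [0, 1, 2, 3, 4]
Pattern of "local": [0, 1, 2, 3, 0]
Patterns do not match
Same pattern = No


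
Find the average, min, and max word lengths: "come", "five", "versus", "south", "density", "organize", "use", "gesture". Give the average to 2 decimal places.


Lengths: "come"=4, "five"=4, "versus"=6, "south"=5, "density"=7, "organize"=8, "use"=3, "gesture"=7
Sum = 44, Count = 8
Average = 44/8 = 5.50
= avg=5.50, min=3, max=8


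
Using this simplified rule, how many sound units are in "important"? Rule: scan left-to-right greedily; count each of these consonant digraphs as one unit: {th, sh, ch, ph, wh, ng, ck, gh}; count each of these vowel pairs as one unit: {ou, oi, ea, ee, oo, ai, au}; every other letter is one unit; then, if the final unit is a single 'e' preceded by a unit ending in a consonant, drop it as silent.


Word: "important" (9 letters)
Left-to-right scan:
  [1] 'i' (letter)
  [2] 'm' (letter)
  [3] 'p' (letter)
  [4] 'o' (letter)
  [5] 'r' (letter)
  [6] 't' (letter)
  [7] 'a' (letter)
  [8] 'n' (letter)
  [9] 't' (letter)
Units from scan: 9
Sound units = 9 units


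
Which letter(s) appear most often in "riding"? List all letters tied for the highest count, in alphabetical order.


Word: "riding"
Letter counts:
  'd': 1
  'g': 1
  'i': 2
  'n': 1
  'r': 1
Maximum count = 2
Most frequent = 'i' (2 times each)


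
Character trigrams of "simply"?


Word: "simply" (length 6)
Number of trigrams = 6 - 3 + 1 = 4
  Position 0: "sim"
  Position 1: "imp"
  Position 2: "mpl"
  Position 3: "ply"
Trigrams = "sim", "imp", "mpl", "ply"


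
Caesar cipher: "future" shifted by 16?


Word: "future"
Shift: 16
Each letter → (letter + shift) mod 26:
  'f' (5) + 16 = 21 → 'v'
  'u' (20) + 16 = 10 → 'k'
  't' (19) + 16 = 9 → 'j'
  'u' (20) + 16 = 10 → 'k'
  'r' (17) + 16 = 7 → 'h'
  'e' (4) + 16 = 20 → 'u'
Result = "vkjkhu"


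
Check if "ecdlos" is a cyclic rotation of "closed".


Word: "closed", Candidate: "ecdlos"
Method: check if candidate is substring of word+word
"closedclosed" contains "ecdlos"? No
Is rotation = No


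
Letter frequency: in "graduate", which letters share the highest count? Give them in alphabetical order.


Word: "graduate"
Letter counts:
  'a': 2
  'd': 1
  'e': 1
  'g': 1
  'r': 1
  't': 1
  'u': 1
Maximum count = 2
Most frequent = 'a' (2 times each)


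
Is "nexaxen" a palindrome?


Word: "nexaxen"
Reversed: "nexaxen"
Forward == Backward? nexaxen == nexaxen
Palindrome = Yes


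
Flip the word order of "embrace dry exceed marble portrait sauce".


Original: "embrace dry exceed marble portrait sauce"
Words (1..n): embrace | dry | exceed | marble | portrait | sauce
Reversed (n..1): sauce | portrait | marble | exceed | dry | embrace
Result = "sauce portrait marble exceed dry embrace"


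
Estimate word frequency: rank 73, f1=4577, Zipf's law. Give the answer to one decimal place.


Zipf's law: f(r) = f(1) / r
f(1) = 4577
f(73) = 4577 / 73
= 62.7 occurrences


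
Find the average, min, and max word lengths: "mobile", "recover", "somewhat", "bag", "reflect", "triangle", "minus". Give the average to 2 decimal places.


Lengths: "mobile"=6, "recover"=7, "somewhat"=8, "bag"=3, "reflect"=7, "triangle"=8, "minus"=5
Sum = 44, Count = 7
Average = 44/7 = 6.29
= avg=6.29, min=3, max=8


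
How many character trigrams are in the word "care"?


Word: "care" (length 4)
Number of 3-grams = length - 3 + 1 = 4 - 3 + 1
= 2


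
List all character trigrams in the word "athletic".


Word: "athletic" (length 8)
Number of trigrams = 8 - 3 + 1 = 6
  Position 0: "ath"
  Position 1: "thl"
  Position 2: "hle"
  Position 3: "let"
  Position 4: "eti"
  Position 5: "tic"
Trigrams = "ath", "thl", "hle", "let", "eti", "tic"


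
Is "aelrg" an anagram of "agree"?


Word 1: "agree" → sorted: aeegr
Word 2: "aelrg" → sorted: aeglr
Same letters? aeegr != aeglr
Anagram = No


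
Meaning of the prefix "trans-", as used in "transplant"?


Prefix: trans-
As in: transplant -> trans- + plant
Meaning = across


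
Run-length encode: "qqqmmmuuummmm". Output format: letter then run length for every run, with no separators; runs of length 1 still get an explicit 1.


String: "qqqmmmuuummmm"
Scanning for consecutive runs:
  'q' x 3
  'm' x 3
  'u' x 3
  'm' x 4
RLE = "q3m3u3m4"


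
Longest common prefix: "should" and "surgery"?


Word 1: "should"
Word 2: "surgery"
Comparing from start:
  Pos 0: 's' == 's'
  Pos 1: 'h' != 'u' (stop)
LCP = "s" (length 1)


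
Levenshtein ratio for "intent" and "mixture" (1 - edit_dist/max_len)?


Word 1: "intent" (length 6)
Word 2: "mixture" (length 7)
One optimal edit sequence:
  1. insert 'm'  (+1)
  2. keep 'i'
  3. substitute 'n' -> 'x'  (+1)
  4. keep 't'
  5. substitute 'e' -> 'u'  (+1)
  6. substitute 'n' -> 'r'  (+1)
  7. substitute 't' -> 'e'  (+1)
Edit distance = 5
Max length = max(6, 7) = 7
Similarity = 1 - 5/7
= 0.2857


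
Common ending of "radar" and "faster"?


Word 1: "radar"
Word 2: "faster"
Comparing from end:
  Pos -1: 'r' == 'r'
  Pos -2: 'a' != 'e' (stop)
LCS = "r" (length 1)


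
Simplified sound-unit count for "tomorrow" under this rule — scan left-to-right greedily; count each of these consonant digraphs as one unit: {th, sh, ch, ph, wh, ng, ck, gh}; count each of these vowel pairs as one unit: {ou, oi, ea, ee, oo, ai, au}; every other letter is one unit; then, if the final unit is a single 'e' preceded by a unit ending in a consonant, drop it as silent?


Word: "tomorrow" (8 letters)
Left-to-right scan:
  (1) 't' (letter)
  (2) 'o' (letter)
  (3) 'm' (letter)
  (4) 'o' (letter)
  (5) 'r' (letter)
  (6) 'r' (letter)
  (7) 'o' (letter)
  (8) 'w' (letter)
Units from scan: 8
Sound units = 8 units


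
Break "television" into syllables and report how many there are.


Word: "television"
Syllable breakdown: tel / e / vi / sion
Counting: 4 parts
= 4 syllables


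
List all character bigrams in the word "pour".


Word: "pour" (length 4)
Number of bigrams = 4 - 2 + 1 = 3
  Position 0: "po"
  Position 1: "ou"
  Position 2: "ur"
Bigrams = "po", "ou", "ur"


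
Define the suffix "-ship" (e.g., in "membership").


Suffix: -ship
Example: membership = member + -ship
Meaning = state / position


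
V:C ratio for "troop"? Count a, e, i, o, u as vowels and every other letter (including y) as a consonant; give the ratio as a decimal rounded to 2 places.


Word: "troop"
Vowels (a,e,i,o,u): 2
Consonants: 3
Ratio = 2/3
= 0.67


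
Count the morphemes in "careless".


Word: "careless"
Morphemes: care / -less
Each morpheme carries meaning
= 2 morphemes


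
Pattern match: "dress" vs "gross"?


Pattern of "dress": [0, 1, 2, 3, 3]
Pattern of "gross": [0, 1, 2, 3, 3]
Patterns match
Same pattern = Yes


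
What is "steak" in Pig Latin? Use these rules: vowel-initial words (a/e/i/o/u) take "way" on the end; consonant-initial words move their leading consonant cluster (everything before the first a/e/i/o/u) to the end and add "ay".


Word: "steak"
Starts with consonant(s) → move to end, add 'ay'
Consonant cluster: "st"
Pig Latin = "eakstay"
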